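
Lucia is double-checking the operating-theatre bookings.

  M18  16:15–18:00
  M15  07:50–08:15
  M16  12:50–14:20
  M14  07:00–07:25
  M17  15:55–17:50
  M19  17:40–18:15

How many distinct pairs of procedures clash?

Check each pair: they overlap iff neither finishes before the other starts.
Sorted by start: M14, M15, M16, M17, M18, M19.
M15 starts after M14 ends, so nothing later overlaps M14 either.
M16 starts after M15 ends, so nothing later overlaps M15 either.
M17 starts after M16 ends, so nothing later overlaps M16 either.
M18 starts before M17 ends → M17 and M18 overlap.
M19 starts before M17 ends → M17 and M19 overlap.
M19 starts before M18 ends → M18 and M19 overlap.
Overlapping pairs: M17 & M18, M17 & M19, M18 & M19 — 3 in total.

3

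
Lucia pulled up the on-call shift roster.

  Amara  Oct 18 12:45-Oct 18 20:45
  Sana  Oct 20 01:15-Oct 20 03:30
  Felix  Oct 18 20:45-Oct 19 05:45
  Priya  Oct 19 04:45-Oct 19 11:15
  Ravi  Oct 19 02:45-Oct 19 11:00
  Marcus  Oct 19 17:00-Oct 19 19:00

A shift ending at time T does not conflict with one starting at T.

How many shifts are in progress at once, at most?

3

Walk through starts and ends in time order (an end at T is processed before a start at T):
Oct 18 12:45 start Amara → 1
Oct 18 20:45 end Amara → 0
Oct 18 20:45 start Felix → 1
Oct 19 02:45 start Ravi → 2
Oct 19 04:45 start Priya → 3
Oct 19 05:45 end Felix → 2
Oct 19 11:00 end Ravi → 1
Oct 19 11:15 end Priya → 0
Oct 19 17:00 start Marcus → 1
Oct 19 19:00 end Marcus → 0
Oct 20 01:15 start Sana → 1
Oct 20 03:30 end Sana → 0
Peak is 3, at Oct 19 04:45 (Felix, Priya, Ravi).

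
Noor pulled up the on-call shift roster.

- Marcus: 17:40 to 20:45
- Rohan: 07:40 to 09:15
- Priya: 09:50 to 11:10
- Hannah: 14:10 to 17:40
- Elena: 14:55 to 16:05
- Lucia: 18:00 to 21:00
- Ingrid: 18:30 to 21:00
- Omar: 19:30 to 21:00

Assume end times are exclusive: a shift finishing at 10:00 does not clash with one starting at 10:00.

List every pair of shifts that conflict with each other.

Check each pair: they overlap iff neither finishes before the other starts.
Sorted by start: Rohan, Priya, Hannah, Elena, Marcus, Lucia, Ingrid, Omar.
Priya starts after Rohan ends, so nothing later overlaps Rohan either.
Hannah starts after Priya ends, so nothing later overlaps Priya either.
Elena starts before Hannah ends → Hannah and Elena overlap.
Marcus starts exactly when Hannah ends (back-to-back, no overlap), so nothing later overlaps Hannah either.
Marcus starts after Elena ends, so nothing later overlaps Elena either.
Lucia starts before Marcus ends → Marcus and Lucia overlap.
Ingrid starts before Marcus ends → Marcus and Ingrid overlap.
Omar starts before Marcus ends → Marcus and Omar overlap.
Ingrid starts before Lucia ends → Lucia and Ingrid overlap.
Omar starts before Lucia ends → Lucia and Omar overlap.
Omar starts before Ingrid ends → Ingrid and Omar overlap.

Elena & Hannah, Ingrid & Lucia, Ingrid & Marcus, Ingrid & Omar, Lucia & Marcus, Lucia & Omar, Marcus & Omar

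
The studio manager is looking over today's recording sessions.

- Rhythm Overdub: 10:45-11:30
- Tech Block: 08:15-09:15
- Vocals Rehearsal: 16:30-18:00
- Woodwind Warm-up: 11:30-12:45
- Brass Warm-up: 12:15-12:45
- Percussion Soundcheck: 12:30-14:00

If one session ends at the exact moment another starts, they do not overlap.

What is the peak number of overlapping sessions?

3

Sort all start/end points and keep a running count:
08:15 start Tech Block → 1
09:15 end Tech Block → 0
10:45 start Rhythm Overdub → 1
11:30 end Rhythm Overdub → 0
11:30 start Woodwind Warm-up → 1
12:15 start Brass Warm-up → 2
12:30 start Percussion Soundcheck → 3
12:45 end Brass Warm-up → 2
12:45 end Woodwind Warm-up → 1
14:00 end Percussion Soundcheck → 0
16:30 start Vocals Rehearsal → 1
18:00 end Vocals Rehearsal → 0
Peak is 3, at 12:30 (Brass Warm-up, Percussion Soundcheck, Woodwind Warm-up).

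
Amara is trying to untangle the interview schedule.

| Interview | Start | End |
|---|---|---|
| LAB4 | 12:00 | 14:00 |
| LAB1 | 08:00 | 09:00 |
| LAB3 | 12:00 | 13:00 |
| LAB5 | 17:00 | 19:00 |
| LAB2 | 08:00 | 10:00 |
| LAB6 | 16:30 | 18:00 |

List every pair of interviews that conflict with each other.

Check each pair: they overlap iff neither finishes before the other starts.
Sorted by start: LAB1, LAB2, LAB3, LAB4, LAB6, LAB5.
LAB2 starts before LAB1 ends → LAB1 and LAB2 overlap.
LAB3 starts after LAB1 ends, so nothing later overlaps LAB1 either.
LAB3 starts after LAB2 ends, so nothing later overlaps LAB2 either.
LAB4 starts before LAB3 ends → LAB3 and LAB4 overlap.
LAB6 starts after LAB3 ends, so nothing later overlaps LAB3 either.
LAB6 starts after LAB4 ends, so nothing later overlaps LAB4 either.
LAB5 starts before LAB6 ends → LAB6 and LAB5 overlap.

LAB1 & LAB2, LAB3 & LAB4, LAB5 & LAB6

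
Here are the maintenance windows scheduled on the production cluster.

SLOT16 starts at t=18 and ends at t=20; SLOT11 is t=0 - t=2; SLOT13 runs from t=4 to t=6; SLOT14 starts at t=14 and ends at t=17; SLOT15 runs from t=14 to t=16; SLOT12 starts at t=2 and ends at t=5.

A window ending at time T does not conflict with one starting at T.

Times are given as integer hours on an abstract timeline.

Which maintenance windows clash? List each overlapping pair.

Sorted by start: SLOT11, SLOT12, SLOT13, SLOT14, SLOT15, SLOT16.
SLOT12 starts exactly when SLOT11 ends (back-to-back, no overlap), so SLOT11 has no further overlaps.
SLOT13 starts before SLOT12 ends → SLOT12 and SLOT13 overlap.
SLOT14 starts after SLOT12 ends, so SLOT12 has no further overlaps.
SLOT14 starts after SLOT13 ends, so SLOT13 has no further overlaps.
SLOT15 starts before SLOT14 ends → SLOT14 and SLOT15 overlap.
SLOT16 starts after SLOT14 ends.
SLOT16 starts after SLOT15 ends.

SLOT12 & SLOT13, SLOT14 & SLOT15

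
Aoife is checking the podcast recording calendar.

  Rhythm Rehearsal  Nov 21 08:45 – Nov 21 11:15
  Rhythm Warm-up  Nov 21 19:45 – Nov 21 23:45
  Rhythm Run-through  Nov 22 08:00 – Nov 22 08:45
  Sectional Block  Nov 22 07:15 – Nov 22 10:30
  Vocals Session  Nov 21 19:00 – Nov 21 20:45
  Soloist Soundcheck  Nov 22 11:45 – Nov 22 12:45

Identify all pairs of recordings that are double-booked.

Two intervals overlap when each starts before the other ends.
Sorted by start: Rhythm Rehearsal, Vocals Session, Rhythm Warm-up, Sectional Block, Rhythm Run-through, Soloist Soundcheck.
Vocals Session starts after Rhythm Rehearsal ends, so nothing later overlaps Rhythm Rehearsal either.
Rhythm Warm-up starts before Vocals Session ends → Vocals Session and Rhythm Warm-up overlap.
Sectional Block starts after Vocals Session ends, so nothing later overlaps Vocals Session either.
Sectional Block starts after Rhythm Warm-up ends, so nothing later overlaps Rhythm Warm-up either.
Rhythm Run-through starts before Sectional Block ends → Sectional Block and Rhythm Run-through overlap.
Soloist Soundcheck starts after Sectional Block ends.
Soloist Soundcheck starts after Rhythm Run-through ends.

Rhythm Run-through & Sectional Block, Rhythm Warm-up & Vocals Session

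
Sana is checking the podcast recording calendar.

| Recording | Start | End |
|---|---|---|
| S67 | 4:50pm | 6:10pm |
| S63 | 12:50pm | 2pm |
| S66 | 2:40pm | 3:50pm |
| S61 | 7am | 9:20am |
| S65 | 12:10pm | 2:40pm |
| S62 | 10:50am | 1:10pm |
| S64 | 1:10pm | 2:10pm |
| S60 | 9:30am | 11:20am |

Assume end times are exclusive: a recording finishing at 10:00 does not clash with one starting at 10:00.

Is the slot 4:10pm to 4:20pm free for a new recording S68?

Yes — the slot is free

S61: ends 9:20am at or before S68 starts 4:10pm → clear.
S60: ends 11:20am at or before S68 starts 4:10pm → clear.
S62: ends 1:10pm at or before S68 starts 4:10pm → clear.
S65: ends 2:40pm at or before S68 starts 4:10pm → clear.
S63: ends 2pm at or before S68 starts 4:10pm → clear.
S64: ends 2:10pm at or before S68 starts 4:10pm → clear.
S66: ends 3:50pm at or before S68 starts 4:10pm → clear.
S67: starts 4:50pm at or after S68 ends 4:20pm → clear.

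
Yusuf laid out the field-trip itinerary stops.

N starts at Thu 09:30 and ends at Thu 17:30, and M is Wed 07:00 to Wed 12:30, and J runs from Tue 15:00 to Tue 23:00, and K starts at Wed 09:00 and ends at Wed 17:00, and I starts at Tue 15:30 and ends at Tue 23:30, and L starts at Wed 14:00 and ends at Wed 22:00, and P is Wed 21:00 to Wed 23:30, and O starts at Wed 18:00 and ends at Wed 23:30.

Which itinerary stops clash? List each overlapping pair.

I & J, K & L, K & M, L & O, L & P, O & P

Sorted by start: J, I, M, K, L, O, P, N.
I starts before J ends → J and I overlap.
M starts after J ends, so J has no further overlaps.
M starts after I ends, so I has no further overlaps.
K starts before M ends → M and K overlap.
L starts after M ends, so M has no further overlaps.
L starts before K ends → K and L overlap.
O starts after K ends, so K has no further overlaps.
O starts before L ends → L and O overlap.
P starts before L ends → L and P overlap.
N starts after L ends.
P starts before O ends → O and P overlap.
N starts after O ends.
N starts after P ends.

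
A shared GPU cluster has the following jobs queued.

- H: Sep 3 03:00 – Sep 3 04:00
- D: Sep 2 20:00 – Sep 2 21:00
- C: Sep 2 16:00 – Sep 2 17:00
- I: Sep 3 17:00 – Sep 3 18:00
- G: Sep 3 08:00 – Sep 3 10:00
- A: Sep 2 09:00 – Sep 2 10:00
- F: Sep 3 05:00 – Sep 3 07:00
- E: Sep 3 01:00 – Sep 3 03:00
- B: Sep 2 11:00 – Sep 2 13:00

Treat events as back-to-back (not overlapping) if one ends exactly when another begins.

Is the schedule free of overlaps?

Sorted by start: A, B, C, D, E, H, F, G, I.
B starts after A ends — done with A.
C starts after B ends — done with B.
D starts after C ends — done with C.
E starts after D ends — done with D.
H starts exactly when E ends (back-to-back, no overlap) — done with E.
F starts after H ends — done with H.
G starts after F ends — done with F.
I starts after G ends.
Every pair is clear; the schedule has no overlaps.

Yes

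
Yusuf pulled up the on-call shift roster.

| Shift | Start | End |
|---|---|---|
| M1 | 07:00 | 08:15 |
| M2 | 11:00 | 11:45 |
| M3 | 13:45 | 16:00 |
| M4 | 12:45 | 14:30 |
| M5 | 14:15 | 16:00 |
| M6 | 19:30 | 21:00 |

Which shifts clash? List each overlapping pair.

M3 & M4, M3 & M5, M4 & M5

Sorted by start: M1, M2, M4, M3, M5, M6.
M2 starts after M1 ends — done with M1.
M4 starts after M2 ends — done with M2.
M3 starts before M4 ends → M4 and M3 overlap.
M5 starts before M4 ends → M4 and M5 overlap.
M6 starts after M4 ends.
M5 starts before M3 ends → M3 and M5 overlap.
M6 starts after M3 ends.
M6 starts after M5 ends.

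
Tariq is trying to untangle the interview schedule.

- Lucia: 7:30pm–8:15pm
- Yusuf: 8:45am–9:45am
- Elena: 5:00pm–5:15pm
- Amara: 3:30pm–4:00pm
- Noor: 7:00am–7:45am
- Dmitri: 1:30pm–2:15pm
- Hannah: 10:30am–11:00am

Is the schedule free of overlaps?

Yes

Check each pair: they overlap iff neither finishes before the other starts.
Sorted by start: Noor, Yusuf, Hannah, Dmitri, Amara, Elena, Lucia.
Yusuf starts after Noor ends, so Noor has no further overlaps.
Hannah starts after Yusuf ends, so Yusuf has no further overlaps.
Dmitri starts after Hannah ends, so Hannah has no further overlaps.
Amara starts after Dmitri ends, so Dmitri has no further overlaps.
Elena starts after Amara ends, so Amara has no further overlaps.
Lucia starts after Elena ends.
Every pair is clear; the schedule has no overlaps.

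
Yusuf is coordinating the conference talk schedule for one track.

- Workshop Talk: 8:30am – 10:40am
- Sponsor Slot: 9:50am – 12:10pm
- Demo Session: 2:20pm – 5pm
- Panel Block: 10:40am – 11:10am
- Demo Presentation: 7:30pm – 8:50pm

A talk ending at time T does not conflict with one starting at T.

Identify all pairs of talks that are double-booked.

Sorted by start: Workshop Talk, Sponsor Slot, Panel Block, Demo Session, Demo Presentation.
Sponsor Slot starts before Workshop Talk ends → Workshop Talk and Sponsor Slot overlap.
Panel Block starts exactly when Workshop Talk ends (back-to-back, no overlap) — done with Workshop Talk.
Panel Block starts before Sponsor Slot ends → Sponsor Slot and Panel Block overlap.
Demo Session starts after Sponsor Slot ends — done with Sponsor Slot.
Demo Session starts after Panel Block ends — done with Panel Block.
Demo Presentation starts after Demo Session ends.

Panel Block & Sponsor Slot, Sponsor Slot & Workshop Talk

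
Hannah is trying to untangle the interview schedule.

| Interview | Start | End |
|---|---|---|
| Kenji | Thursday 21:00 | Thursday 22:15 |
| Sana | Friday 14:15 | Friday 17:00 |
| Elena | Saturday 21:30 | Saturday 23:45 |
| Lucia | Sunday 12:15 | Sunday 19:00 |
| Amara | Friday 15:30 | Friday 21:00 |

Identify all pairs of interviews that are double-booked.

Amara & Sana

Two intervals overlap when each starts before the other ends.
Sorted by start: Kenji, Sana, Amara, Elena, Lucia.
Sana starts after Kenji ends; Kenji is clear from here.
Amara starts before Sana ends → Sana and Amara overlap.
Elena starts after Sana ends; Sana is clear from here.
Elena starts after Amara ends; Amara is clear from here.
Lucia starts after Elena ends.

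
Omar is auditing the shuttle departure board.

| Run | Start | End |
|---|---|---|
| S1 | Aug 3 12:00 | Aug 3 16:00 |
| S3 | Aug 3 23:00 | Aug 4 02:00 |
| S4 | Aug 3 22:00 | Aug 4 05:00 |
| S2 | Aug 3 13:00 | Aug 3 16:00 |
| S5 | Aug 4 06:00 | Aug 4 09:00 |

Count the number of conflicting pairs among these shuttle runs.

Check each pair: they overlap iff neither finishes before the other starts.
Sorted by start: S1, S2, S4, S3, S5.
S2 starts before S1 ends → S1 and S2 overlap.
S4 starts after S1 ends, so S1 has no further overlaps.
S4 starts after S2 ends, so S2 has no further overlaps.
S3 starts before S4 ends → S4 and S3 overlap.
S5 starts after S4 ends.
S5 starts after S3 ends.
Overlapping pairs: S1 & S2, S3 & S4 — 2 in total.

2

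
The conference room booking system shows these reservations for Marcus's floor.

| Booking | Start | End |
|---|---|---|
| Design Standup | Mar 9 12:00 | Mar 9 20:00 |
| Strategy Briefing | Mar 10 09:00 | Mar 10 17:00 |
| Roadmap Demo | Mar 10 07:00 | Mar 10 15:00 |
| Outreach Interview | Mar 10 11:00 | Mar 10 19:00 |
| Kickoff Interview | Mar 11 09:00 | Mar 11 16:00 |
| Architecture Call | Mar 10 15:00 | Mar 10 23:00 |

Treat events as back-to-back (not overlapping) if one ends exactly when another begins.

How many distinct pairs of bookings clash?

5

Check each pair: they overlap iff neither finishes before the other starts.
Sorted by start: Design Standup, Roadmap Demo, Strategy Briefing, Outreach Interview, Architecture Call, Kickoff Interview.
Roadmap Demo starts after Design Standup ends — done with Design Standup.
Strategy Briefing starts before Roadmap Demo ends → Roadmap Demo and Strategy Briefing overlap.
Outreach Interview starts before Roadmap Demo ends → Roadmap Demo and Outreach Interview overlap.
Architecture Call starts exactly when Roadmap Demo ends (back-to-back, no overlap) — done with Roadmap Demo.
Outreach Interview starts before Strategy Briefing ends → Strategy Briefing and Outreach Interview overlap.
Architecture Call starts before Strategy Briefing ends → Strategy Briefing and Architecture Call overlap.
Kickoff Interview starts after Strategy Briefing ends.
Architecture Call starts before Outreach Interview ends → Outreach Interview and Architecture Call overlap.
Kickoff Interview starts after Outreach Interview ends.
Kickoff Interview starts after Architecture Call ends.
Overlapping pairs: Architecture Call & Outreach Interview, Architecture Call & Strategy Briefing, Outreach Interview & Roadmap Demo, Outreach Interview & Strategy Briefing, Roadmap Demo & Strategy Briefing — 5 in total.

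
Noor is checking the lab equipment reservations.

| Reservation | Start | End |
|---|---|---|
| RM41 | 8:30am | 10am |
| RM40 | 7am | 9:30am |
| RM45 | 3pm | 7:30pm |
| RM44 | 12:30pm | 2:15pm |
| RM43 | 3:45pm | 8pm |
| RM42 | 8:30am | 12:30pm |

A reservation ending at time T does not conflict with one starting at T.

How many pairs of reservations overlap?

4

Check each pair: they overlap iff neither finishes before the other starts.
Sorted by start: RM40, RM41, RM42, RM44, RM45, RM43.
RM41 starts before RM40 ends → RM40 and RM41 overlap.
RM42 starts before RM40 ends → RM40 and RM42 overlap.
RM44 starts after RM40 ends, so RM40 has no further overlaps.
RM42 starts before RM41 ends → RM41 and RM42 overlap.
RM44 starts after RM41 ends, so RM41 has no further overlaps.
RM44 starts exactly when RM42 ends (back-to-back, no overlap), so RM42 has no further overlaps.
RM45 starts after RM44 ends, so RM44 has no further overlaps.
RM43 starts before RM45 ends → RM45 and RM43 overlap.
Overlapping pairs: RM40 & RM41, RM40 & RM42, RM41 & RM42, RM43 & RM45 — 4 in total.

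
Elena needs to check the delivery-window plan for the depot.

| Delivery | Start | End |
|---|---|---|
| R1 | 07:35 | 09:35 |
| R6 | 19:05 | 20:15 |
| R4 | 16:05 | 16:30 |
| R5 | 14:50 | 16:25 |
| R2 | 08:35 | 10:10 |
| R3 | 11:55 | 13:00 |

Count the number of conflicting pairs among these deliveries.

2

Sorted by start: R1, R2, R3, R5, R4, R6.
R2 starts before R1 ends → R1 and R2 overlap.
R3 starts after R1 ends, so R1 has no further overlaps.
R3 starts after R2 ends, so R2 has no further overlaps.
R5 starts after R3 ends, so R3 has no further overlaps.
R4 starts before R5 ends → R5 and R4 overlap.
R6 starts after R5 ends.
R6 starts after R4 ends.
Overlapping pairs: R1 & R2, R4 & R5 — 2 in total.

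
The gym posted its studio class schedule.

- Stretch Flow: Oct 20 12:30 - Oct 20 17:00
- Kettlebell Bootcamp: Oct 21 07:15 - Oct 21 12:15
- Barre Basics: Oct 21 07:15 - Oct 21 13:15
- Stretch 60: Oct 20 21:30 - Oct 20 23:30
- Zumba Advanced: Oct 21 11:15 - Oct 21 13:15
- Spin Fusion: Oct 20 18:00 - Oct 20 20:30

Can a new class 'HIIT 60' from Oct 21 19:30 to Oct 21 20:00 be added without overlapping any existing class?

Yes — the slot is free

Stretch Flow: ends Oct 20 17:00 at or before HIIT 60 starts Oct 21 19:30 → clear.
Spin Fusion: ends Oct 20 20:30 at or before HIIT 60 starts Oct 21 19:30 → clear.
Stretch 60: ends Oct 20 23:30 at or before HIIT 60 starts Oct 21 19:30 → clear.
Barre Basics: ends Oct 21 13:15 at or before HIIT 60 starts Oct 21 19:30 → clear.
Kettlebell Bootcamp: ends Oct 21 12:15 at or before HIIT 60 starts Oct 21 19:30 → clear.
Zumba Advanced: ends Oct 21 13:15 at or before HIIT 60 starts Oct 21 19:30 → clear.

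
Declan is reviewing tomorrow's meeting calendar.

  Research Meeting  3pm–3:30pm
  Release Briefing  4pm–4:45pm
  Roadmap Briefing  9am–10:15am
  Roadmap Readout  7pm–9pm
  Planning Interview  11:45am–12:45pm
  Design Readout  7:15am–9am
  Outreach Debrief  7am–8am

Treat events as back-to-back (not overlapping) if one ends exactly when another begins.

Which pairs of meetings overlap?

Design Readout & Outreach Debrief

Sorted by start: Outreach Debrief, Design Readout, Roadmap Briefing, Planning Interview, Research Meeting, Release Briefing, Roadmap Readout.
Design Readout starts before Outreach Debrief ends → Outreach Debrief and Design Readout overlap.
Roadmap Briefing starts after Outreach Debrief ends; Outreach Debrief is clear from here.
Roadmap Briefing starts exactly when Design Readout ends (back-to-back, no overlap); Design Readout is clear from here.
Planning Interview starts after Roadmap Briefing ends; Roadmap Briefing is clear from here.
Research Meeting starts after Planning Interview ends; Planning Interview is clear from here.
Release Briefing starts after Research Meeting ends; Research Meeting is clear from here.
Roadmap Readout starts after Release Briefing ends.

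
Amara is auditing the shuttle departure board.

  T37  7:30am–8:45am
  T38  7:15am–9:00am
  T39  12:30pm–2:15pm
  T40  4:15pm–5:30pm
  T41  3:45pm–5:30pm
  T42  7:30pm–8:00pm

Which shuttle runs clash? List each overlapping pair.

T37 & T38, T40 & T41

Sorted by start: T38, T37, T39, T41, T40, T42.
T37 starts before T38 ends → T38 and T37 overlap.
T39 starts after T38 ends — done with T38.
T39 starts after T37 ends — done with T37.
T41 starts after T39 ends — done with T39.
T40 starts before T41 ends → T41 and T40 overlap.
T42 starts after T41 ends.
T42 starts after T40 ends.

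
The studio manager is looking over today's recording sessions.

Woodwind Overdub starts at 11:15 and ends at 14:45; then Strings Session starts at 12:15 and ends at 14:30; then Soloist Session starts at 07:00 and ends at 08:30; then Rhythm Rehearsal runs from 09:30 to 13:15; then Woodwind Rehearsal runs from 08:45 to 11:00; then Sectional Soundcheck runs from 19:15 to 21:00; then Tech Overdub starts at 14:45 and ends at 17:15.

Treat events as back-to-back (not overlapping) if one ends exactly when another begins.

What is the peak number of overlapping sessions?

Walk through starts and ends in time order (an end at T is processed before a start at T):
07:00 start Soloist Session → 1
08:30 end Soloist Session → 0
08:45 start Woodwind Rehearsal → 1
09:30 start Rhythm Rehearsal → 2
11:00 end Woodwind Rehearsal → 1
11:15 start Woodwind Overdub → 2
12:15 start Strings Session → 3
13:15 end Rhythm Rehearsal → 2
14:30 end Strings Session → 1
14:45 end Woodwind Overdub → 0
14:45 start Tech Overdub → 1
17:15 end Tech Overdub → 0
19:15 start Sectional Soundcheck → 1
21:00 end Sectional Soundcheck → 0
Peak is 3, at 12:15 (Rhythm Rehearsal, Strings Session, Woodwind Overdub).

3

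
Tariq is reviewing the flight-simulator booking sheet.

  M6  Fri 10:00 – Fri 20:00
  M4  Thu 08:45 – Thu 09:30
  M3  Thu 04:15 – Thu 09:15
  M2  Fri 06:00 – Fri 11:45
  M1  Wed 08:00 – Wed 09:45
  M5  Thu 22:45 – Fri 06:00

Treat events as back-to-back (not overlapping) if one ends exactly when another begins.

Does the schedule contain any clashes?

Sorted by start: M1, M3, M4, M5, M2, M6.
M3 starts after M1 ends — done with M1.
M4 starts before M3 ends → M3 and M4 overlap.
That's a conflict, so the schedule is not conflict-free.

Yes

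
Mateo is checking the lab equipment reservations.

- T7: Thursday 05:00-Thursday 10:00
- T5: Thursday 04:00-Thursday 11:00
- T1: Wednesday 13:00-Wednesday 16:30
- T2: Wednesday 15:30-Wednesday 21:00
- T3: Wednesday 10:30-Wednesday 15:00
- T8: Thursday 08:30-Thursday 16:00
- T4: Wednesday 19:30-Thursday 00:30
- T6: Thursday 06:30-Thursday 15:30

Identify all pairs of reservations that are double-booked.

T1 & T2, T1 & T3, T2 & T4, T5 & T6, T5 & T7, T5 & T8, T6 & T7, T6 & T8, T7 & T8

Sorted by start: T3, T1, T2, T4, T5, T7, T6, T8.
T1 starts before T3 ends → T3 and T1 overlap.
T2 starts after T3 ends — done with T3.
T2 starts before T1 ends → T1 and T2 overlap.
T4 starts after T1 ends — done with T1.
T4 starts before T2 ends → T2 and T4 overlap.
T5 starts after T2 ends — done with T2.
T5 starts after T4 ends — done with T4.
T7 starts before T5 ends → T5 and T7 overlap.
T6 starts before T5 ends → T5 and T6 overlap.
T8 starts before T5 ends → T5 and T8 overlap.
T6 starts before T7 ends → T7 and T6 overlap.
T8 starts before T7 ends → T7 and T8 overlap.
T8 starts before T6 ends → T6 and T8 overlap.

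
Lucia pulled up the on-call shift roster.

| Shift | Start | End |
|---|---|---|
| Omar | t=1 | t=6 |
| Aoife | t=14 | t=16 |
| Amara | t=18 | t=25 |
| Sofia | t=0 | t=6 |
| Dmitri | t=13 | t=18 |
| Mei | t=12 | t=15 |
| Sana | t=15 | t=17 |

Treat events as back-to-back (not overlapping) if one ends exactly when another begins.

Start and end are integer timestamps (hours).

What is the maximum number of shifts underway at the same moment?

Walk through starts and ends in time order (an end at T is processed before a start at T):
t=0 start Sofia → 1
t=1 start Omar → 2
t=6 end Omar → 1
t=6 end Sofia → 0
t=12 start Mei → 1
t=13 start Dmitri → 2
t=14 start Aoife → 3
t=15 end Mei → 2
t=15 start Sana → 3
t=16 end Aoife → 2
t=17 end Sana → 1
t=18 end Dmitri → 0
t=18 start Amara → 1
t=25 end Amara → 0
Peak is 3, at t=14 (Aoife, Dmitri, Mei).

3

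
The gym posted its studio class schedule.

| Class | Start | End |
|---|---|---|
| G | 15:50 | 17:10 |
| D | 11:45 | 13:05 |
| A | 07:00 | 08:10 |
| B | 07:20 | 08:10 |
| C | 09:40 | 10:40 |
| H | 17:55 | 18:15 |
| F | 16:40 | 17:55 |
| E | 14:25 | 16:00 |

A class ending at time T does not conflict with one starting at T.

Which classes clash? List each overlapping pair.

Check each pair: they overlap iff neither finishes before the other starts.
Sorted by start: A, B, C, D, E, G, F, H.
B starts before A ends → A and B overlap.
C starts after A ends, so A has no further overlaps.
C starts after B ends, so B has no further overlaps.
D starts after C ends, so C has no further overlaps.
E starts after D ends, so D has no further overlaps.
G starts before E ends → E and G overlap.
F starts after E ends, so E has no further overlaps.
F starts before G ends → G and F overlap.
H starts after G ends.
H starts exactly when F ends (back-to-back, no overlap).

A & B, E & G, F & G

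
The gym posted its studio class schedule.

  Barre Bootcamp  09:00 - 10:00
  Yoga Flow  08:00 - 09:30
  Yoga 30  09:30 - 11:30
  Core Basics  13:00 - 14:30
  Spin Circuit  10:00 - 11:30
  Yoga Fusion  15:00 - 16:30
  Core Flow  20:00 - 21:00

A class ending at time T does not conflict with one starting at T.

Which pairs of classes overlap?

Barre Bootcamp & Yoga 30, Barre Bootcamp & Yoga Flow, Spin Circuit & Yoga 30

Check each pair: they overlap iff neither finishes before the other starts.
Sorted by start: Yoga Flow, Barre Bootcamp, Yoga 30, Spin Circuit, Core Basics, Yoga Fusion, Core Flow.
Barre Bootcamp starts before Yoga Flow ends → Yoga Flow and Barre Bootcamp overlap.
Yoga 30 starts exactly when Yoga Flow ends (back-to-back, no overlap), so Yoga Flow has no further overlaps.
Yoga 30 starts before Barre Bootcamp ends → Barre Bootcamp and Yoga 30 overlap.
Spin Circuit starts exactly when Barre Bootcamp ends (back-to-back, no overlap), so Barre Bootcamp has no further overlaps.
Spin Circuit starts before Yoga 30 ends → Yoga 30 and Spin Circuit overlap.
Core Basics starts after Yoga 30 ends, so Yoga 30 has no further overlaps.
Core Basics starts after Spin Circuit ends, so Spin Circuit has no further overlaps.
Yoga Fusion starts after Core Basics ends, so Core Basics has no further overlaps.
Core Flow starts after Yoga Fusion ends.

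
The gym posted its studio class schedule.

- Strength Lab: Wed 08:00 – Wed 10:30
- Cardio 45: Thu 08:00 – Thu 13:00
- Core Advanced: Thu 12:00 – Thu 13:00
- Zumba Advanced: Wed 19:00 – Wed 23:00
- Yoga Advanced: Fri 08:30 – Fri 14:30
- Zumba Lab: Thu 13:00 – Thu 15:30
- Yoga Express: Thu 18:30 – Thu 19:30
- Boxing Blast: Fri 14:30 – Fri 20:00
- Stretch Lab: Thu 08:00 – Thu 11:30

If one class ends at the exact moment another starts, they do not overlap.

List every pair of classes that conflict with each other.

Sorted by start: Strength Lab, Zumba Advanced, Stretch Lab, Cardio 45, Core Advanced, Zumba Lab, Yoga Express, Yoga Advanced, Boxing Blast.
Zumba Advanced starts after Strength Lab ends — done with Strength Lab.
Stretch Lab starts after Zumba Advanced ends — done with Zumba Advanced.
Cardio 45 starts before Stretch Lab ends → Stretch Lab and Cardio 45 overlap.
Core Advanced starts after Stretch Lab ends — done with Stretch Lab.
Core Advanced starts before Cardio 45 ends → Cardio 45 and Core Advanced overlap.
Zumba Lab starts exactly when Cardio 45 ends (back-to-back, no overlap) — done with Cardio 45.
Zumba Lab starts exactly when Core Advanced ends (back-to-back, no overlap) — done with Core Advanced.
Yoga Express starts after Zumba Lab ends — done with Zumba Lab.
Yoga Advanced starts after Yoga Express ends — done with Yoga Express.
Boxing Blast starts exactly when Yoga Advanced ends (back-to-back, no overlap).

Cardio 45 & Core Advanced, Cardio 45 & Stretch Lab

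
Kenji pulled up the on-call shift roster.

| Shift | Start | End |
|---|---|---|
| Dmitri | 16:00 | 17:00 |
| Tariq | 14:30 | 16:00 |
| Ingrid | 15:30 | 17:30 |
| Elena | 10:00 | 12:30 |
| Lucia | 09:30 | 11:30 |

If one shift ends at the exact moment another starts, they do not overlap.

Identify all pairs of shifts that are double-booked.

Dmitri & Ingrid, Elena & Lucia, Ingrid & Tariq

Check each pair: they overlap iff neither finishes before the other starts.
Sorted by start: Lucia, Elena, Tariq, Ingrid, Dmitri.
Elena starts before Lucia ends → Lucia and Elena overlap.
Tariq starts after Lucia ends, so Lucia has no further overlaps.
Tariq starts after Elena ends, so Elena has no further overlaps.
Ingrid starts before Tariq ends → Tariq and Ingrid overlap.
Dmitri starts exactly when Tariq ends (back-to-back, no overlap).
Dmitri starts before Ingrid ends → Ingrid and Dmitri overlap.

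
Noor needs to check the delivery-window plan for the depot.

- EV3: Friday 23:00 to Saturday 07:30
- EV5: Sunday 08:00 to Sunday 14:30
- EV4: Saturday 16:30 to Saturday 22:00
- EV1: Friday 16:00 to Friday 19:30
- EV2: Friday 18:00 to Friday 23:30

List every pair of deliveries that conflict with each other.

EV1 & EV2, EV2 & EV3

Two intervals overlap when each starts before the other ends.
Sorted by start: EV1, EV2, EV3, EV4, EV5.
EV2 starts before EV1 ends → EV1 and EV2 overlap.
EV3 starts after EV1 ends — done with EV1.
EV3 starts before EV2 ends → EV2 and EV3 overlap.
EV4 starts after EV2 ends — done with EV2.
EV4 starts after EV3 ends — done with EV3.
EV5 starts after EV4 ends.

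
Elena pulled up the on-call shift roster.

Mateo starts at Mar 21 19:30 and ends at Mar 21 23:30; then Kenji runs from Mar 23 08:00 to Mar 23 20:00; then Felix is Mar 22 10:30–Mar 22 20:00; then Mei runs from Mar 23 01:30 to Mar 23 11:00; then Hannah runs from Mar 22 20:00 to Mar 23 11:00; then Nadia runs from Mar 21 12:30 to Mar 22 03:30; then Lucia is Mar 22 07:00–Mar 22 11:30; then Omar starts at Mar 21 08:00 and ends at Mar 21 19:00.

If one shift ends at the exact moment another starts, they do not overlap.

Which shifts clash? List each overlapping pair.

Sorted by start: Omar, Nadia, Mateo, Lucia, Felix, Hannah, Mei, Kenji.
Nadia starts before Omar ends → Omar and Nadia overlap.
Mateo starts after Omar ends — done with Omar.
Mateo starts before Nadia ends → Nadia and Mateo overlap.
Lucia starts after Nadia ends — done with Nadia.
Lucia starts after Mateo ends — done with Mateo.
Felix starts before Lucia ends → Lucia and Felix overlap.
Hannah starts after Lucia ends — done with Lucia.
Hannah starts exactly when Felix ends (back-to-back, no overlap) — done with Felix.
Mei starts before Hannah ends → Hannah and Mei overlap.
Kenji starts before Hannah ends → Hannah and Kenji overlap.
Kenji starts before Mei ends → Mei and Kenji overlap.

Felix & Lucia, Hannah & Kenji, Hannah & Mei, Kenji & Mei, Mateo & Nadia, Nadia & Omar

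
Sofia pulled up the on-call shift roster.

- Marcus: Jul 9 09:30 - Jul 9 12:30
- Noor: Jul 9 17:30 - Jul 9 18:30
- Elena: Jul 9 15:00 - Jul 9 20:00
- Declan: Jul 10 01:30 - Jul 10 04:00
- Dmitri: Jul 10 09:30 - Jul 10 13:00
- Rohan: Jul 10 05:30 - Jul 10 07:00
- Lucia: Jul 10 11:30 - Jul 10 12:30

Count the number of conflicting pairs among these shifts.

2

Sorted by start: Marcus, Elena, Noor, Declan, Rohan, Dmitri, Lucia.
Elena starts after Marcus ends — done with Marcus.
Noor starts before Elena ends → Elena and Noor overlap.
Declan starts after Elena ends — done with Elena.
Declan starts after Noor ends — done with Noor.
Rohan starts after Declan ends — done with Declan.
Dmitri starts after Rohan ends — done with Rohan.
Lucia starts before Dmitri ends → Dmitri and Lucia overlap.
Overlapping pairs: Dmitri & Lucia, Elena & Noor — 2 in total.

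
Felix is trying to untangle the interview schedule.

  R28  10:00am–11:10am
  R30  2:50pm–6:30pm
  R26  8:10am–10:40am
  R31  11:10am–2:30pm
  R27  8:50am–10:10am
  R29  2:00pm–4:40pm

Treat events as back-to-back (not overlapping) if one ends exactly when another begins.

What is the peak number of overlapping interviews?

3

Walk through starts and ends in time order (an end at T is processed before a start at T):
8:10am start R26 → 1
8:50am start R27 → 2
10:00am start R28 → 3
10:10am end R27 → 2
10:40am end R26 → 1
11:10am end R28 → 0
11:10am start R31 → 1
2:00pm start R29 → 2
2:30pm end R31 → 1
2:50pm start R30 → 2
4:40pm end R29 → 1
6:30pm end R30 → 0
Peak is 3, at 10:00am (R26, R27, R28).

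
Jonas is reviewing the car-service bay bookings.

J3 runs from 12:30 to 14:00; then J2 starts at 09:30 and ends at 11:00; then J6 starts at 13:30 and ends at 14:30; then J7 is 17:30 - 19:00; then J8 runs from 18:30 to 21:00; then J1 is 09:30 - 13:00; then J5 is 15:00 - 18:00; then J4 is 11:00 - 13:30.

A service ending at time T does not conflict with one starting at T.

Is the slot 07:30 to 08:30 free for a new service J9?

Yes — the slot is free

J1: starts 09:30 at or after J9 ends 08:30 → clear.
J2: starts 09:30 at or after J9 ends 08:30 → clear.
J4: starts 11:00 at or after J9 ends 08:30 → clear.
J3: starts 12:30 at or after J9 ends 08:30 → clear.
J6: starts 13:30 at or after J9 ends 08:30 → clear.
J5: starts 15:00 at or after J9 ends 08:30 → clear.
J7: starts 17:30 at or after J9 ends 08:30 → clear.
J8: starts 18:30 at or after J9 ends 08:30 → clear.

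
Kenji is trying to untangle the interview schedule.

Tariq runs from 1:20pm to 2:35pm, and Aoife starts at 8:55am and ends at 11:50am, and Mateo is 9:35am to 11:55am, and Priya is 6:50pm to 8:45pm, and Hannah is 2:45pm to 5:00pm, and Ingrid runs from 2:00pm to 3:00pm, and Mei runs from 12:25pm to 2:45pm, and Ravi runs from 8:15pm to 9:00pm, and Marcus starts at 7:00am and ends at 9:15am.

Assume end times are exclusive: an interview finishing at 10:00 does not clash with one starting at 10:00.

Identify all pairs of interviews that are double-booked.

Aoife & Marcus, Aoife & Mateo, Hannah & Ingrid, Ingrid & Mei, Ingrid & Tariq, Mei & Tariq, Priya & Ravi

Sorted by start: Marcus, Aoife, Mateo, Mei, Tariq, Ingrid, Hannah, Priya, Ravi.
Aoife starts before Marcus ends → Marcus and Aoife overlap.
Mateo starts after Marcus ends, so nothing later overlaps Marcus either.
Mateo starts before Aoife ends → Aoife and Mateo overlap.
Mei starts after Aoife ends, so nothing later overlaps Aoife either.
Mei starts after Mateo ends, so nothing later overlaps Mateo either.
Tariq starts before Mei ends → Mei and Tariq overlap.
Ingrid starts before Mei ends → Mei and Ingrid overlap.
Hannah starts exactly when Mei ends (back-to-back, no overlap), so nothing later overlaps Mei either.
Ingrid starts before Tariq ends → Tariq and Ingrid overlap.
Hannah starts after Tariq ends, so nothing later overlaps Tariq either.
Hannah starts before Ingrid ends → Ingrid and Hannah overlap.
Priya starts after Ingrid ends, so nothing later overlaps Ingrid either.
Priya starts after Hannah ends, so nothing later overlaps Hannah either.
Ravi starts before Priya ends → Priya and Ravi overlap.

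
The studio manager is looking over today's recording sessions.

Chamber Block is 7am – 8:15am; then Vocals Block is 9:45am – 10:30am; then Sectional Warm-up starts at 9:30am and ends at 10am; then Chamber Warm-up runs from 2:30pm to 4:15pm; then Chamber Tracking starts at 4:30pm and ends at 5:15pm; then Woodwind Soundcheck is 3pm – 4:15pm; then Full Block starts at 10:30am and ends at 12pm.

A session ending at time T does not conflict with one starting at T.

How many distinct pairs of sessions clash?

2

Two intervals overlap when each starts before the other ends.
Sorted by start: Chamber Block, Sectional Warm-up, Vocals Block, Full Block, Chamber Warm-up, Woodwind Soundcheck, Chamber Tracking.
Sectional Warm-up starts after Chamber Block ends — done with Chamber Block.
Vocals Block starts before Sectional Warm-up ends → Sectional Warm-up and Vocals Block overlap.
Full Block starts after Sectional Warm-up ends — done with Sectional Warm-up.
Full Block starts exactly when Vocals Block ends (back-to-back, no overlap) — done with Vocals Block.
Chamber Warm-up starts after Full Block ends — done with Full Block.
Woodwind Soundcheck starts before Chamber Warm-up ends → Chamber Warm-up and Woodwind Soundcheck overlap.
Chamber Tracking starts after Chamber Warm-up ends.
Chamber Tracking starts after Woodwind Soundcheck ends.
Overlapping pairs: Chamber Warm-up & Woodwind Soundcheck, Sectional Warm-up & Vocals Block — 2 in total.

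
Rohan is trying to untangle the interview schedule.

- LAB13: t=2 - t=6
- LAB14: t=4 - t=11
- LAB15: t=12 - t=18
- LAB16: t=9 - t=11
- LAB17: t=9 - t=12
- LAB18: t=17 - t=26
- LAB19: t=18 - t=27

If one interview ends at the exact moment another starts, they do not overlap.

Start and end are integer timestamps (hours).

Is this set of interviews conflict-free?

No

Check each pair: they overlap iff neither finishes before the other starts.
Sorted by start: LAB13, LAB14, LAB16, LAB17, LAB15, LAB18, LAB19.
LAB14 starts before LAB13 ends → LAB13 and LAB14 overlap.
That's a conflict, so the schedule is not conflict-free.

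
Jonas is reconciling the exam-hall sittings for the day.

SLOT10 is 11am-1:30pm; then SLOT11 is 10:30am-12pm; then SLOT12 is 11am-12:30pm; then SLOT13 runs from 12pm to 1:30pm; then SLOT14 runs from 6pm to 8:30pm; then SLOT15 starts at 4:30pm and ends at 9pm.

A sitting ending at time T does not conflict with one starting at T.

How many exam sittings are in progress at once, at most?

3

Sweep the timeline, counting +1 at each start and −1 at each end (ends before starts at a tie):
10:30am start SLOT11 → 1
11am start SLOT10 → 2
11am start SLOT12 → 3
12pm end SLOT11 → 2
12pm start SLOT13 → 3
12:30pm end SLOT12 → 2
1:30pm end SLOT10 → 1
1:30pm end SLOT13 → 0
4:30pm start SLOT15 → 1
6pm start SLOT14 → 2
8:30pm end SLOT14 → 1
9pm end SLOT15 → 0
Peak is 3, at 11am (SLOT10, SLOT11, SLOT12).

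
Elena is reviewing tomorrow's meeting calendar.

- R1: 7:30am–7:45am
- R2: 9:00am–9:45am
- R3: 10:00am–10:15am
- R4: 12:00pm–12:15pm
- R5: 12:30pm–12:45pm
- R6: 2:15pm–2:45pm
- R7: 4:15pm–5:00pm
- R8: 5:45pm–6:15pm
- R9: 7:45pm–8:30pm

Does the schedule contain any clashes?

No

Sorted by start: R1, R2, R3, R4, R5, R6, R7, R8, R9.
R2 starts after R1 ends, so nothing later overlaps R1 either.
R3 starts after R2 ends, so nothing later overlaps R2 either.
R4 starts after R3 ends, so nothing later overlaps R3 either.
R5 starts after R4 ends, so nothing later overlaps R4 either.
R6 starts after R5 ends, so nothing later overlaps R5 either.
R7 starts after R6 ends, so nothing later overlaps R6 either.
R8 starts after R7 ends, so nothing later overlaps R7 either.
R9 starts after R8 ends.
Every pair is clear; the schedule has no overlaps.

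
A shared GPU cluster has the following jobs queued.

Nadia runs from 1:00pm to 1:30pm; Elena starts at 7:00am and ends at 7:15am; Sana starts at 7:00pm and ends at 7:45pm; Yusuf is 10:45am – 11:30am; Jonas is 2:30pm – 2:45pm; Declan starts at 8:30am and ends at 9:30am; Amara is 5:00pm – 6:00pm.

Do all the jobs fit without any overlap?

Sorted by start: Elena, Declan, Yusuf, Nadia, Jonas, Amara, Sana.
Declan starts after Elena ends, so Elena has no further overlaps.
Yusuf starts after Declan ends, so Declan has no further overlaps.
Nadia starts after Yusuf ends, so Yusuf has no further overlaps.
Jonas starts after Nadia ends, so Nadia has no further overlaps.
Amara starts after Jonas ends, so Jonas has no further overlaps.
Sana starts after Amara ends.
Every pair is clear; the schedule has no overlaps.

Yes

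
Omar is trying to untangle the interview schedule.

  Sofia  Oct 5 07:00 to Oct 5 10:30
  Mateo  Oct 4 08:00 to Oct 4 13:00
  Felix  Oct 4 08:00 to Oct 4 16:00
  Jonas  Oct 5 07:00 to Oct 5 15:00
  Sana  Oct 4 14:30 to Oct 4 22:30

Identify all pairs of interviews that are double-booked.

Sorted by start: Felix, Mateo, Sana, Jonas, Sofia.
Mateo starts before Felix ends → Felix and Mateo overlap.
Sana starts before Felix ends → Felix and Sana overlap.
Jonas starts after Felix ends, so nothing later overlaps Felix either.
Sana starts after Mateo ends, so nothing later overlaps Mateo either.
Jonas starts after Sana ends, so nothing later overlaps Sana either.
Sofia starts before Jonas ends → Jonas and Sofia overlap.

Felix & Mateo, Felix & Sana, Jonas & Sofia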